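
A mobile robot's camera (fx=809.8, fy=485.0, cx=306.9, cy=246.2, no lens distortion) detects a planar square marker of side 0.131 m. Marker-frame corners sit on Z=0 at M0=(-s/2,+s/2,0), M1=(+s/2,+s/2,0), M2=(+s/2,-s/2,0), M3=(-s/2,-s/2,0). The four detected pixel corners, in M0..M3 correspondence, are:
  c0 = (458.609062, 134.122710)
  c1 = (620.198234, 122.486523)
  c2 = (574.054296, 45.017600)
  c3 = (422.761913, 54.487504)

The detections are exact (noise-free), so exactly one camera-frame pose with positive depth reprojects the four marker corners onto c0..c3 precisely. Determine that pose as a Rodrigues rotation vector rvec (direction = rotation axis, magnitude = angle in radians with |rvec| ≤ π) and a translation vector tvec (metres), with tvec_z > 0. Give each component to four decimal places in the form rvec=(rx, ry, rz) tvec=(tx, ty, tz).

rvec=(-0.3667, -0.0643, -0.1532) tvec=(0.1711, -0.2137, 0.6536)

Intrinsics K: fx=809.8, fy=485.0, cx=306.9, cy=246.2
Marker side s = 0.131 m; corners in marker frame (Z=0):
  M0 = (-0.0655, +0.0655, 0)
  M1 = (+0.0655, +0.0655, 0)
  M2 = (+0.0655, -0.0655, 0)
  M3 = (-0.0655, -0.0655, 0)
Detected image corners:
  c0 = (458.609062, 134.122710) px
  c1 = (620.198234, 122.486523) px
  c2 = (574.054296, 45.017600) px
  c3 = (422.761913, 54.487504) px
Planar DLT: solve 8×8 A·h = b for H (H[2,2]=1):
  H  [+1264.50642 +33.79574 +518.89052]
  H  [-67.96629 +551.60499 +87.59514]
  H  [+0.13815 -0.53864 +1.00000]
B = K⁻¹H; ‖b₁‖=1.529975, ‖b₂‖=1.529975; λ = 2/(‖b₁‖+‖b₂‖) = 0.653606, sign → tz>0 ⇒ λ=+0.653606
r₁ = λ·B[:,0] = (+0.98639,-0.13743,+0.09030); r₂ = λ·B[:,1] = (+0.16070,+0.92208,-0.35206)
r₃ = r₁×r₂ = (-0.03488,+0.36178,+0.93161); SVD([r₁ r₂ r₃]) → R = UVᵀ:
  R  [+0.98639 +0.16070 -0.03488]
  R  [-0.13743 +0.92208 +0.36178]
  R  [+0.09030 -0.35206 +0.93161]
t = (+0.17110, -0.21374, +0.65361) m
tr R = 2.840079; θ = arccos((tr R − 1)/2) = 0.402615 rad = 23.068°
axis k = ((R−Rᵀ)₃₂, (R−Rᵀ)₁₃, (R−Rᵀ)₂₁) / (2 sinθ) = (-0.910906, -0.159734, -0.380440)
rvec = θ·k = (-0.366745, -0.064311, -0.153171)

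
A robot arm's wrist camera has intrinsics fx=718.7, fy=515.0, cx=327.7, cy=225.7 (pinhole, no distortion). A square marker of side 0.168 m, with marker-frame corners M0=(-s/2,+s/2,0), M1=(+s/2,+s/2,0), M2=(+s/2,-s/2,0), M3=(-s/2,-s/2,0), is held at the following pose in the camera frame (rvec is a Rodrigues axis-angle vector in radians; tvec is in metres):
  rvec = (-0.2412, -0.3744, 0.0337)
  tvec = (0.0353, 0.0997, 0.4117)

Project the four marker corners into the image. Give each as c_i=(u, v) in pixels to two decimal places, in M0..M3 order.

Intrinsics K: fx=718.7, fy=515.0, cx=327.7, cy=225.7
Marker side s = 0.168 m; corners in marker frame (Z=0):
  M0 = (-0.0840, +0.0840, 0)
  M1 = (+0.0840, +0.0840, 0)
  M2 = (+0.0840, -0.0840, 0)
  M3 = (-0.0840, -0.0840, 0)
rvec = (-0.2412, -0.3744, 0.0337), |rvec| = θ = 0.44664 rad = 25.591°
Rodrigues: sinθ=0.43194, 1−cosθ=0.09810; R = I + sinθ·[k]× + (1−cosθ)·[k]×²:
    [+0.93051 +0.01182 -0.36607]
    [+0.07700 +0.97083 +0.22706]
    [+0.35808 -0.23946 +0.90246]
t = (0.0353, 0.0997, 0.4117) m
M0: Pc = R·M0+t = (-0.04187, +0.17478, +0.36151); u = 718.7·(-0.04187)/0.36151 + 327.7 = 244.4588, v = 515.0·(+0.17478)/0.36151 + 225.7 = 474.6937
M1: Pc = R·M1+t = (+0.11446, +0.18772, +0.42166); u = 718.7·(+0.11446)/0.42166 + 327.7 = 522.7825, v = 515.0·(+0.18772)/0.42166 + 225.7 = 454.9697
M2: Pc = R·M2+t = (+0.11247, +0.02462, +0.46189); u = 718.7·(+0.11247)/0.46189 + 327.7 = 502.7023, v = 515.0·(+0.02462)/0.46189 + 225.7 = 253.1483
M3: Pc = R·M3+t = (-0.04386, +0.01168, +0.40174); u = 718.7·(-0.04386)/0.40174 + 327.7 = 249.2432, v = 515.0·(+0.01168)/0.40174 + 225.7 = 240.6758

c0=(244.46, 474.69) c1=(522.78, 454.97) c2=(502.70, 253.15) c3=(249.24, 240.68)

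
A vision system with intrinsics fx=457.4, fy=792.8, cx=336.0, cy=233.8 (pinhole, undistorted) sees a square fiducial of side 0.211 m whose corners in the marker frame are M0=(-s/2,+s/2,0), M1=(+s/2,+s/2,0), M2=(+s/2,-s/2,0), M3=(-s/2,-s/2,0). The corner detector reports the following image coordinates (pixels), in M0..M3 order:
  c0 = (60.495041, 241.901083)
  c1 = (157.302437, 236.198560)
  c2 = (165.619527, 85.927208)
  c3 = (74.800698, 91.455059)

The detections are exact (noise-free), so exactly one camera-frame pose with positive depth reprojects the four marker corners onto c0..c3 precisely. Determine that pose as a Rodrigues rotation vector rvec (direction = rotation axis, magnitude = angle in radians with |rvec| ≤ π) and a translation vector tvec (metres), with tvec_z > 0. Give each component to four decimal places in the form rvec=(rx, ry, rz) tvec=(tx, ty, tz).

rvec=(-0.3163, 0.0113, -0.0327) tvec=(-0.4965, -0.0936, 1.0262)

Intrinsics K: fx=457.4, fy=792.8, cx=336.0, cy=233.8
Marker side s = 0.211 m; corners in marker frame (Z=0):
  M0 = (-0.1055, +0.1055, 0)
  M1 = (+0.1055, +0.1055, 0)
  M2 = (+0.1055, -0.1055, 0)
  M3 = (-0.1055, -0.1055, 0)
Detected image corners:
  c0 = (60.495041, 241.901083) px
  c1 = (157.302437, 236.198560) px
  c2 = (165.619527, 85.927208) px
  c3 = (74.800698, 91.455059) px
Planar DLT: solve 8×8 A·h = b for H (H[2,2]=1):
  H  [+443.49135 -88.35431 +114.70656]
  H  [-27.55255 +662.90900 +161.46710]
  H  [-0.00582 -0.30324 +1.00000]
B = K⁻¹H; ‖b₁‖=0.974444, ‖b₂‖=0.974444; λ = 2/(‖b₁‖+‖b₂‖) = 1.026226, sign → tz>0 ⇒ λ=+1.026226
r₁ = λ·B[:,0] = (+0.99941,-0.03390,-0.00597); r₂ = λ·B[:,1] = (+0.03036,+0.94986,-0.31119)
r₃ = r₁×r₂ = (+0.01622,+0.31082,+0.95033); SVD([r₁ r₂ r₃]) → R = UVᵀ:
  R  [+0.99941 +0.03036 +0.01622]
  R  [-0.03390 +0.94986 +0.31082]
  R  [-0.00597 -0.31119 +0.95033]
t = (-0.49650, -0.09363, +1.02623) m
tr R = 2.899599; θ = arccos((tr R − 1)/2) = 0.318203 rad = 18.232°
axis k = ((R−Rᵀ)₃₂, (R−Rᵀ)₁₃, (R−Rᵀ)₂₁) / (2 sinθ) = (-0.994079, +0.035470, -0.102710)
rvec = θ·k = (-0.316318, +0.011286, -0.032683)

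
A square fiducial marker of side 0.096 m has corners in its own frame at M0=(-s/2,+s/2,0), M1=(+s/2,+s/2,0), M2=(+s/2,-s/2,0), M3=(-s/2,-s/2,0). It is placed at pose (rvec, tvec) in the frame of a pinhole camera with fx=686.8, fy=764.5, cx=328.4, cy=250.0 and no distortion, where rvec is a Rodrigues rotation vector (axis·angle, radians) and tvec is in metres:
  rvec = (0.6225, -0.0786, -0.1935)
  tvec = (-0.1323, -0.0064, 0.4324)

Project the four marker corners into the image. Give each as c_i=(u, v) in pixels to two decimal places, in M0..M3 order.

c0=(71.81, 319.05) c1=(212.54, 286.46) c2=(171.00, 147.44) c3=(10.50, 184.08)

Intrinsics K: fx=686.8, fy=764.5, cx=328.4, cy=250.0
Marker side s = 0.096 m; corners in marker frame (Z=0):
  M0 = (-0.0480, +0.0480, 0)
  M1 = (+0.0480, +0.0480, 0)
  M2 = (+0.0480, -0.0480, 0)
  M3 = (-0.0480, -0.0480, 0)
rvec = (0.6225, -0.0786, -0.1935), |rvec| = θ = 0.65660 rad = 37.621°
Rodrigues: sinθ=0.61043, 1−cosθ=0.20793; R = I + sinθ·[k]× + (1−cosθ)·[k]×²:
    [+0.97896 +0.15629 -0.13117]
    [-0.20349 +0.79505 -0.57139]
    [+0.01498 +0.58606 +0.81013]
t = (-0.1323, -0.0064, 0.4324) m
M0: Pc = R·M0+t = (-0.17179, +0.04153, +0.45981); u = 686.8·(-0.17179)/0.45981 + 328.4 = 71.8081, v = 764.5·(+0.04153)/0.45981 + 250.0 = 319.0492
M1: Pc = R·M1+t = (-0.07781, +0.02199, +0.46125); u = 686.8·(-0.07781)/0.46125 + 328.4 = 212.5446, v = 764.5·(+0.02199)/0.46125 + 250.0 = 286.4555
M2: Pc = R·M2+t = (-0.09281, -0.05433, +0.40499); u = 686.8·(-0.09281)/0.40499 + 328.4 = 171.0046, v = 764.5·(-0.05433)/0.40499 + 250.0 = 147.4408
M3: Pc = R·M3+t = (-0.18679, -0.03479, +0.40355); u = 686.8·(-0.18679)/0.40355 + 328.4 = 10.4990, v = 764.5·(-0.03479)/0.40355 + 250.0 = 184.0833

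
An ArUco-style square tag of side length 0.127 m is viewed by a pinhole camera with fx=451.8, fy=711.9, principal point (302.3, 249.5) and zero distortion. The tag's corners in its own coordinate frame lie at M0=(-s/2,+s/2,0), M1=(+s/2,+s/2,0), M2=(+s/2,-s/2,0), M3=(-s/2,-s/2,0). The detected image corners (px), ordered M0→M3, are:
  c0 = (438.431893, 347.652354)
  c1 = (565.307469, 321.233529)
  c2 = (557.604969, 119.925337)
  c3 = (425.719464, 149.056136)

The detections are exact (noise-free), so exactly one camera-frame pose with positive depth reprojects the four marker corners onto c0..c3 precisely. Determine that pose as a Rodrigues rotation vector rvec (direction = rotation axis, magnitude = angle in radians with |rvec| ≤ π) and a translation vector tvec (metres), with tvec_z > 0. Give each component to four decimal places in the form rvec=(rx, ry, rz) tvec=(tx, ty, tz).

Intrinsics K: fx=451.8, fy=711.9, cx=302.3, cy=249.5
Marker side s = 0.127 m; corners in marker frame (Z=0):
  M0 = (-0.0635, +0.0635, 0)
  M1 = (+0.0635, +0.0635, 0)
  M2 = (+0.0635, -0.0635, 0)
  M3 = (-0.0635, -0.0635, 0)
Detected image corners:
  c0 = (438.431893, 347.652354) px
  c1 = (565.307469, 321.233529) px
  c2 = (557.604969, 119.925337) px
  c3 = (425.719464, 149.056136) px
Planar DLT: solve 8×8 A·h = b for H (H[2,2]=1):
  H  [+986.69008 +234.41632 +496.60454]
  H  [-233.43517 +1647.05194 +236.49064]
  H  [-0.06374 +0.30993 +1.00000]
B = K⁻¹H; ‖b₁‖=2.248334, ‖b₂‖=2.248334; λ = 2/(‖b₁‖+‖b₂‖) = 0.444774, sign → tz>0 ⇒ λ=+0.444774
r₁ = λ·B[:,0] = (+0.99032,-0.13591,-0.02835); r₂ = λ·B[:,1] = (+0.13854,+0.98072,+0.13785)
r₃ = r₁×r₂ = (+0.00907,-0.14044,+0.99005); SVD([r₁ r₂ r₃]) → R = UVᵀ:
  R  [+0.99032 +0.13854 +0.00907]
  R  [-0.13591 +0.98072 -0.14044]
  R  [-0.02835 +0.13785 +0.99005]
t = (+0.19128, -0.00813, +0.44477) m
tr R = 2.961080; θ = arccos((tr R − 1)/2) = 0.197603 rad = 11.322°
axis k = ((R−Rᵀ)₃₂, (R−Rᵀ)₁₃, (R−Rᵀ)₂₁) / (2 sinθ) = (+0.708770, +0.095311, -0.698971)
rvec = θ·k = (+0.140055, +0.018834, -0.138118)

rvec=(0.1401, 0.0188, -0.1381) tvec=(0.1913, -0.0081, 0.4448)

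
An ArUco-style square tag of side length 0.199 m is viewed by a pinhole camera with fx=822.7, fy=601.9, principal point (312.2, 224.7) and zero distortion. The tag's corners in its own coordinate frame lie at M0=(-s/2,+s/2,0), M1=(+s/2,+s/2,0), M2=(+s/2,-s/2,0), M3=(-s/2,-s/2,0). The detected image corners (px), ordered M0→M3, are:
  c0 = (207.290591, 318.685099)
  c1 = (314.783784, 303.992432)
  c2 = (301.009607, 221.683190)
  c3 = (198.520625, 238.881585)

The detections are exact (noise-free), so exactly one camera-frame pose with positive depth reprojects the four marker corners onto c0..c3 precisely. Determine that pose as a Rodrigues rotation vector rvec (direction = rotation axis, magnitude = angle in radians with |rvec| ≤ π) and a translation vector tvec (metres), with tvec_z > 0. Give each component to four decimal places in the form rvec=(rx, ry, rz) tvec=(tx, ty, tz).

rvec=(-0.2954, 0.3198, -0.1721) tvec=(-0.1006, 0.1077, 1.4286)

Intrinsics K: fx=822.7, fy=601.9, cx=312.2, cy=224.7
Marker side s = 0.199 m; corners in marker frame (Z=0):
  M0 = (-0.0995, +0.0995, 0)
  M1 = (+0.0995, +0.0995, 0)
  M2 = (+0.0995, -0.0995, 0)
  M3 = (-0.0995, -0.0995, 0)
Detected image corners:
  c0 = (207.290591, 318.685099) px
  c1 = (314.783784, 303.992432) px
  c2 = (301.009607, 221.683190) px
  c3 = (198.520625, 238.881585) px
Planar DLT: solve 8×8 A·h = b for H (H[2,2]=1):
  H  [+476.68110 +0.66023 +254.24313]
  H  [-133.95957 +348.09624 +270.08785]
  H  [-0.19827 -0.21823 +1.00000]
B = K⁻¹H; ‖b₁‖=0.699962, ‖b₂‖=0.699962; λ = 2/(‖b₁‖+‖b₂‖) = 1.428650, sign → tz>0 ⇒ λ=+1.428650
r₁ = λ·B[:,0] = (+0.93527,-0.21221,-0.28326); r₂ = λ·B[:,1] = (+0.11946,+0.94262,-0.31177)
r₃ = r₁×r₂ = (+0.33317,+0.25775,+0.90695); SVD([r₁ r₂ r₃]) → R = UVᵀ:
  R  [+0.93527 +0.11946 +0.33317]
  R  [-0.21221 +0.94262 +0.25775]
  R  [-0.28326 -0.31177 +0.90695]
t = (-0.10064, +0.10773, +1.42865) m
tr R = 2.784839; θ = arccos((tr R − 1)/2) = 0.468117 rad = 26.821°
axis k = ((R−Rᵀ)₃₂, (R−Rᵀ)₁₃, (R−Rᵀ)₂₁) / (2 sinθ) = (-0.631107, +0.683096, -0.367539)
rvec = θ·k = (-0.295432, +0.319769, -0.172051)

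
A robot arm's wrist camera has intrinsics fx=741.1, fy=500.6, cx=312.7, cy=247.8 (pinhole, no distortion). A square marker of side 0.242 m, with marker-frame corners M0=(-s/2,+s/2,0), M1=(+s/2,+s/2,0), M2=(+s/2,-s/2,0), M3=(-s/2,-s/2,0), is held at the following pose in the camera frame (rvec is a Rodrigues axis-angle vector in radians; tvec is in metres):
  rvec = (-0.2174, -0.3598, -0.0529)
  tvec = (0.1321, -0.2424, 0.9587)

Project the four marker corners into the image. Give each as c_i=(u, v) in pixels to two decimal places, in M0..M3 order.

Intrinsics K: fx=741.1, fy=500.6, cx=312.7, cy=247.8
Marker side s = 0.242 m; corners in marker frame (Z=0):
  M0 = (-0.1210, +0.1210, 0)
  M1 = (+0.1210, +0.1210, 0)
  M2 = (+0.1210, -0.1210, 0)
  M3 = (-0.1210, -0.1210, 0)
rvec = (-0.2174, -0.3598, -0.0529), |rvec| = θ = 0.42369 rad = 24.276°
Rodrigues: sinθ=0.41113, 1−cosθ=0.08842; R = I + sinθ·[k]× + (1−cosθ)·[k]×²:
    [+0.93486 +0.08986 -0.34347]
    [-0.01280 +0.97534 +0.22033]
    [+0.35480 -0.20158 +0.91295]
t = (0.1321, -0.2424, 0.9587) m
M0: Pc = R·M0+t = (+0.02986, -0.12283, +0.89138); u = 741.1·(+0.02986)/0.89138 + 312.7 = 337.5221, v = 500.6·(-0.12283)/0.89138 + 247.8 = 178.8159
M1: Pc = R·M1+t = (+0.25609, -0.12593, +0.97724); u = 741.1·(+0.25609)/0.97724 + 312.7 = 506.9091, v = 500.6·(-0.12593)/0.97724 + 247.8 = 183.2897
M2: Pc = R·M2+t = (+0.23434, -0.36197, +1.02602); u = 741.1·(+0.23434)/1.02602 + 312.7 = 481.9681, v = 500.6·(-0.36197)/1.02602 + 247.8 = 71.1956
M3: Pc = R·M3+t = (+0.00811, -0.35887, +0.94016); u = 741.1·(+0.00811)/0.94016 + 312.7 = 319.0923, v = 500.6·(-0.35887)/0.94016 + 247.8 = 56.7168

c0=(337.52, 178.82) c1=(506.91, 183.29) c2=(481.97, 71.20) c3=(319.09, 56.72)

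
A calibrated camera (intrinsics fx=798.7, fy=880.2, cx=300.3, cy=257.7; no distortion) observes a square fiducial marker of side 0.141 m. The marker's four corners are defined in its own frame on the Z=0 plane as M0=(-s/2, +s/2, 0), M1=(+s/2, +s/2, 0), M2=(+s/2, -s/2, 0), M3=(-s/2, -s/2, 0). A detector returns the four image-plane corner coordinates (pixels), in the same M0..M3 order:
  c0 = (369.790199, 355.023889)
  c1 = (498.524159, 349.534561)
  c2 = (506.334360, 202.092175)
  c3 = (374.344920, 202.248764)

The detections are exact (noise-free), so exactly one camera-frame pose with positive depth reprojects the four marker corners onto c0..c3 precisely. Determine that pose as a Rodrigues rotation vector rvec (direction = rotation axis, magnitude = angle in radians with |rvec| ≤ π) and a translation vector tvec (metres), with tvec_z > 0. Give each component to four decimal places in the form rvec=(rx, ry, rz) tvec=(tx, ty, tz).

rvec=(0.1561, -0.2103, 0.0022) tvec=(0.1408, 0.0190, 0.8142)

Intrinsics K: fx=798.7, fy=880.2, cx=300.3, cy=257.7
Marker side s = 0.141 m; corners in marker frame (Z=0):
  M0 = (-0.0705, +0.0705, 0)
  M1 = (+0.0705, +0.0705, 0)
  M2 = (+0.0705, -0.0705, 0)
  M3 = (-0.0705, -0.0705, 0)
Detected image corners:
  c0 = (369.790199, 355.023889) px
  c1 = (498.524159, 349.534561) px
  c2 = (506.334360, 202.092175) px
  c3 = (374.344920, 202.248764) px
Planar DLT: solve 8×8 A·h = b for H (H[2,2]=1):
  H  [+1036.12056 +38.68491 +438.38133]
  H  [+50.56183 +1116.71945 +278.20070]
  H  [+0.25551 +0.18923 +1.00000]
B = K⁻¹H; ‖b₁‖=1.228187, ‖b₂‖=1.228187; λ = 2/(‖b₁‖+‖b₂‖) = 0.814208, sign → tz>0 ⇒ λ=+0.814208
r₁ = λ·B[:,0] = (+0.97802,-0.01414,+0.20804); r₂ = λ·B[:,1] = (-0.01849,+0.98789,+0.15407)
r₃ = r₁×r₂ = (-0.20770,-0.15453,+0.96591); SVD([r₁ r₂ r₃]) → R = UVᵀ:
  R  [+0.97802 -0.01849 -0.20770]
  R  [-0.01414 +0.98789 -0.15453]
  R  [+0.20804 +0.15407 +0.96591]
t = (+0.14076, +0.01896, +0.81421) m
tr R = 2.931813; θ = arccos((tr R − 1)/2) = 0.261874 rad = 15.004°
axis k = ((R−Rᵀ)₃₂, (R−Rᵀ)₁₃, (R−Rᵀ)₂₁) / (2 sinθ) = (+0.596012, -0.802931, +0.008410)
rvec = θ·k = (+0.156080, -0.210267, +0.002202)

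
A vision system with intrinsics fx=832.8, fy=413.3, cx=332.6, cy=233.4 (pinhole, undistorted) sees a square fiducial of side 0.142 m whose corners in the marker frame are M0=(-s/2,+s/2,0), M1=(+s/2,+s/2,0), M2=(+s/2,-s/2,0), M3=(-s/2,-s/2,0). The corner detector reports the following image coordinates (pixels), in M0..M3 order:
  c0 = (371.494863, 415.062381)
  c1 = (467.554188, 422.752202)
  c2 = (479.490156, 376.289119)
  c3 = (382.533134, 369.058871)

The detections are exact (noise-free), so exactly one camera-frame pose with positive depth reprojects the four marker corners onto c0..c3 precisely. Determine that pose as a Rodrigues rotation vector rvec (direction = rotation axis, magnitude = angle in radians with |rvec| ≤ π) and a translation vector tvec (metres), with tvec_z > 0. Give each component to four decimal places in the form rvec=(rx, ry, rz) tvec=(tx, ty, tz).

Intrinsics K: fx=832.8, fy=413.3, cx=332.6, cy=233.4
Marker side s = 0.142 m; corners in marker frame (Z=0):
  M0 = (-0.0710, +0.0710, 0)
  M1 = (+0.0710, +0.0710, 0)
  M2 = (+0.0710, -0.0710, 0)
  M3 = (-0.0710, -0.0710, 0)
Detected image corners:
  c0 = (371.494863, 415.062381) px
  c1 = (467.554188, 422.752202) px
  c2 = (479.490156, 376.289119) px
  c3 = (382.533134, 369.058871) px
Planar DLT: solve 8×8 A·h = b for H (H[2,2]=1):
  H  [+646.00348 -57.02167 +424.97437]
  H  [+21.25324 +347.77974 +395.86178]
  H  [-0.07905 +0.05610 +1.00000]
B = K⁻¹H; ‖b₁‖=0.816803, ‖b₂‖=0.816803; λ = 2/(‖b₁‖+‖b₂‖) = 1.224285, sign → tz>0 ⇒ λ=+1.224285
r₁ = λ·B[:,0] = (+0.98833,+0.11761,-0.09678); r₂ = λ·B[:,1] = (-0.11125,+0.99142,+0.06868)
r₃ = r₁×r₂ = (+0.10403,-0.05711,+0.99293); SVD([r₁ r₂ r₃]) → R = UVᵀ:
  R  [+0.98833 -0.11125 +0.10403]
  R  [+0.11761 +0.99142 -0.05711]
  R  [-0.09678 +0.06868 +0.99293]
t = (+0.13580, +0.48125, +1.22429) m
tr R = 2.972681; θ = arccos((tr R − 1)/2) = 0.165473 rad = 9.481°
axis k = ((R−Rᵀ)₃₂, (R−Rᵀ)₁₃, (R−Rᵀ)₂₁) / (2 sinθ) = (+0.381820, +0.609569, +0.694723)
rvec = θ·k = (+0.063181, +0.100867, +0.114958)

rvec=(0.0632, 0.1009, 0.1150) tvec=(0.1358, 0.4812, 1.2243)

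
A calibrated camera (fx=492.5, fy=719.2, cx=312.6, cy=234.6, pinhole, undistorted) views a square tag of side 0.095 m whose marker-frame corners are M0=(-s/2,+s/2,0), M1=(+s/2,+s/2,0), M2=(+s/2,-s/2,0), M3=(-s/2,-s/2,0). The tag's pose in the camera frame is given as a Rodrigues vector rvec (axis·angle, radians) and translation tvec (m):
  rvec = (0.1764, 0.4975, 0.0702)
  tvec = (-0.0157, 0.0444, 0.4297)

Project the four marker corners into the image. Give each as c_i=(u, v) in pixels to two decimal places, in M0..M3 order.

c0=(250.08, 368.61) c1=(341.94, 400.95) c2=(346.07, 239.92) c3=(250.14, 222.46)

Intrinsics K: fx=492.5, fy=719.2, cx=312.6, cy=234.6
Marker side s = 0.095 m; corners in marker frame (Z=0):
  M0 = (-0.0475, +0.0475, 0)
  M1 = (+0.0475, +0.0475, 0)
  M2 = (+0.0475, -0.0475, 0)
  M3 = (-0.0475, -0.0475, 0)
rvec = (0.1764, 0.4975, 0.0702), |rvec| = θ = 0.53250 rad = 30.510°
Rodrigues: sinθ=0.50768, 1−cosθ=0.13846; R = I + sinθ·[k]× + (1−cosθ)·[k]×²:
    [+0.87674 -0.02408 +0.48037]
    [+0.10978 +0.98240 -0.15113]
    [-0.46827 +0.18523 +0.86395]
t = (-0.0157, 0.0444, 0.4297) m
M0: Pc = R·M0+t = (-0.05849, +0.08585, +0.46074); u = 492.5·(-0.05849)/0.46074 + 312.6 = 250.0798, v = 719.2·(+0.08585)/0.46074 + 234.6 = 368.6075
M1: Pc = R·M1+t = (+0.02480, +0.09628, +0.41626); u = 492.5·(+0.02480)/0.41626 + 312.6 = 341.9442, v = 719.2·(+0.09628)/0.41626 + 234.6 = 400.9486
M2: Pc = R·M2+t = (+0.02709, +0.00295, +0.39866); u = 492.5·(+0.02709)/0.39866 + 312.6 = 346.0652, v = 719.2·(+0.00295)/0.39866 + 234.6 = 239.9231
M3: Pc = R·M3+t = (-0.05620, -0.00748, +0.44314); u = 492.5·(-0.05620)/0.44314 + 312.6 = 250.1391, v = 719.2·(-0.00748)/0.44314 + 234.6 = 222.4626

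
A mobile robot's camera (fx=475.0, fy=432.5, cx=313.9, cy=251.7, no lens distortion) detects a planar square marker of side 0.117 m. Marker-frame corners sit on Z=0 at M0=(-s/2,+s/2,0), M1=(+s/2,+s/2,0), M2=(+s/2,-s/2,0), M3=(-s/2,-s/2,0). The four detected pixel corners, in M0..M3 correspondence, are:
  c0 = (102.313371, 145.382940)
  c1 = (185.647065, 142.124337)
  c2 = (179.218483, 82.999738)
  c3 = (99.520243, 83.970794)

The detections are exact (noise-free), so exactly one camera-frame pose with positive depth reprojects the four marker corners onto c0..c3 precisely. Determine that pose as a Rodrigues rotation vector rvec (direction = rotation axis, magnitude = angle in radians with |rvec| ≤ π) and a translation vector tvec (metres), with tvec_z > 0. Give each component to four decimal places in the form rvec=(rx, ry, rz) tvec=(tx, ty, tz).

Intrinsics K: fx=475.0, fy=432.5, cx=313.9, cy=251.7
Marker side s = 0.117 m; corners in marker frame (Z=0):
  M0 = (-0.0585, +0.0585, 0)
  M1 = (+0.0585, +0.0585, 0)
  M2 = (+0.0585, -0.0585, 0)
  M3 = (-0.0585, -0.0585, 0)
Detected image corners:
  c0 = (102.313371, 145.382940) px
  c1 = (185.647065, 142.124337) px
  c2 = (179.218483, 82.999738) px
  c3 = (99.520243, 83.970794) px
Planar DLT: solve 8×8 A·h = b for H (H[2,2]=1):
  H  [+740.33375 -16.80004 +142.36116]
  H  [+17.42215 +469.63233 +112.89733]
  H  [+0.31042 -0.39874 +1.00000]
B = K⁻¹H; ‖b₁‖=1.395678, ‖b₂‖=1.395678; λ = 2/(‖b₁‖+‖b₂‖) = 0.716498, sign → tz>0 ⇒ λ=+0.716498
r₁ = λ·B[:,0] = (+0.96975,-0.10058,+0.22241); r₂ = λ·B[:,1] = (+0.16346,+0.94428,-0.28570)
r₃ = r₁×r₂ = (-0.18129,+0.31341,+0.93215); SVD([r₁ r₂ r₃]) → R = UVᵀ:
  R  [+0.96975 +0.16346 -0.18129]
  R  [-0.10058 +0.94428 +0.31341]
  R  [+0.22241 -0.28570 +0.93215]
t = (-0.25875, -0.22995, +0.71650) m
tr R = 2.846182; θ = arccos((tr R − 1)/2) = 0.394755 rad = 22.618°
axis k = ((R−Rᵀ)₃₂, (R−Rᵀ)₁₃, (R−Rᵀ)₂₁) / (2 sinθ) = (-0.778902, -0.524857, -0.343273)
rvec = θ·k = (-0.307476, -0.207190, -0.135509)

rvec=(-0.3075, -0.2072, -0.1355) tvec=(-0.2588, -0.2299, 0.7165)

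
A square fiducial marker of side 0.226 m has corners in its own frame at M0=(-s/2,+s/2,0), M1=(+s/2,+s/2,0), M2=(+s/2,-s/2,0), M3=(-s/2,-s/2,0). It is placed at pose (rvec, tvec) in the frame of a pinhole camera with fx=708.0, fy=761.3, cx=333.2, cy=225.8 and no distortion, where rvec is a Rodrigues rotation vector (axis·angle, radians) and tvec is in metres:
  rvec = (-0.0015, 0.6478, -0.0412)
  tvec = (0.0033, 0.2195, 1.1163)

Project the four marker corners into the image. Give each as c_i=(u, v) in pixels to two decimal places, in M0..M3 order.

c0=(283.86, 442.57) c1=(399.23, 464.42) c2=(393.25, 299.92) c3=(278.88, 297.03)

Intrinsics K: fx=708.0, fy=761.3, cx=333.2, cy=225.8
Marker side s = 0.226 m; corners in marker frame (Z=0):
  M0 = (-0.1130, +0.1130, 0)
  M1 = (+0.1130, +0.1130, 0)
  M2 = (+0.1130, -0.1130, 0)
  M3 = (-0.1130, -0.1130, 0)
rvec = (-0.0015, 0.6478, -0.0412), |rvec| = θ = 0.64911 rad = 37.191°
Rodrigues: sinθ=0.60448, 1−cosθ=0.20338; R = I + sinθ·[k]× + (1−cosθ)·[k]×²:
    [+0.79662 +0.03790 +0.60329]
    [-0.03884 +0.99918 -0.01149]
    [-0.60323 -0.01428 +0.79744]
t = (0.0033, 0.2195, 1.1163) m
M0: Pc = R·M0+t = (-0.08244, +0.33680, +1.18285); u = 708.0·(-0.08244)/1.18285 + 333.2 = 283.8577, v = 761.3·(+0.33680)/1.18285 + 225.8 = 442.5666
M1: Pc = R·M1+t = (+0.09760, +0.32802, +1.04652); u = 708.0·(+0.09760)/1.04652 + 333.2 = 399.2296, v = 761.3·(+0.32802)/1.04652 + 225.8 = 464.4197
M2: Pc = R·M2+t = (+0.08904, +0.10220, +1.04975); u = 708.0·(+0.08904)/1.04975 + 333.2 = 393.2500, v = 761.3·(+0.10220)/1.04975 + 225.8 = 299.9207
M3: Pc = R·M3+t = (-0.09100, +0.11098, +1.18608); u = 708.0·(-0.09100)/1.18608 + 333.2 = 278.8793, v = 761.3·(+0.11098)/1.18608 + 225.8 = 297.0347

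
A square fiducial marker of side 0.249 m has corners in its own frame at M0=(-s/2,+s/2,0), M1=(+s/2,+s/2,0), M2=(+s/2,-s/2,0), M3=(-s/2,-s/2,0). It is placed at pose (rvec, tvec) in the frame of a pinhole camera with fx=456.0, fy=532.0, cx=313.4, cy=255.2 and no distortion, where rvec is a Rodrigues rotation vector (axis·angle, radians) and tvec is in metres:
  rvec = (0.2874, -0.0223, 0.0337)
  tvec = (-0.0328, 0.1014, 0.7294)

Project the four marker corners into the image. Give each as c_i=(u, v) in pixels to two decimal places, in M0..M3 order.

Intrinsics K: fx=456.0, fy=532.0, cx=313.4, cy=255.2
Marker side s = 0.249 m; corners in marker frame (Z=0):
  M0 = (-0.1245, +0.1245, 0)
  M1 = (+0.1245, +0.1245, 0)
  M2 = (+0.1245, -0.1245, 0)
  M3 = (-0.1245, -0.1245, 0)
rvec = (0.2874, -0.0223, 0.0337), |rvec| = θ = 0.29023 rad = 16.629°
Rodrigues: sinθ=0.28617, 1−cosθ=0.04182; R = I + sinθ·[k]× + (1−cosθ)·[k]×²:
    [+0.99919 -0.03641 -0.01718]
    [+0.03005 +0.95843 -0.28376]
    [+0.02680 +0.28301 +0.95874]
t = (-0.0328, 0.1014, 0.7294) m
M0: Pc = R·M0+t = (-0.16173, +0.21698, +0.76130); u = 456.0·(-0.16173)/0.76130 + 313.4 = 216.5262, v = 532.0·(+0.21698)/0.76130 + 255.2 = 406.8292
M1: Pc = R·M1+t = (+0.08707, +0.22446, +0.76797); u = 456.0·(+0.08707)/0.76797 + 313.4 = 365.0973, v = 532.0·(+0.22446)/0.76797 + 255.2 = 410.6946
M2: Pc = R·M2+t = (+0.09613, -0.01418, +0.69750); u = 456.0·(+0.09613)/0.69750 + 313.4 = 376.2476, v = 532.0·(-0.01418)/0.69750 + 255.2 = 244.3822
M3: Pc = R·M3+t = (-0.15267, -0.02166, +0.69083); u = 456.0·(-0.15267)/0.69083 + 313.4 = 212.6288, v = 532.0·(-0.02166)/0.69083 + 255.2 = 238.5161

c0=(216.53, 406.83) c1=(365.10, 410.69) c2=(376.25, 244.38) c3=(212.63, 238.52)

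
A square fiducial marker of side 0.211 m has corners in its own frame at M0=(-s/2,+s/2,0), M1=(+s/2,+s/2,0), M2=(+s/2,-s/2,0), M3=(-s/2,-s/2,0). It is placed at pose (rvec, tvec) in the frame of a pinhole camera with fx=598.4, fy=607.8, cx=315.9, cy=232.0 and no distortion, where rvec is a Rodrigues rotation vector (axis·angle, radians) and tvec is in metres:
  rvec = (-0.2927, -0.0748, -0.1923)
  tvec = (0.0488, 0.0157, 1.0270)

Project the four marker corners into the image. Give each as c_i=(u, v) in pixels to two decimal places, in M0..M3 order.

Intrinsics K: fx=598.4, fy=607.8, cx=315.9, cy=232.0
Marker side s = 0.211 m; corners in marker frame (Z=0):
  M0 = (-0.1055, +0.1055, 0)
  M1 = (+0.1055, +0.1055, 0)
  M2 = (+0.1055, -0.1055, 0)
  M3 = (-0.1055, -0.1055, 0)
rvec = (-0.2927, -0.0748, -0.1923), |rvec| = θ = 0.35812 rad = 20.519°
Rodrigues: sinθ=0.35051, 1−cosθ=0.06344; R = I + sinθ·[k]× + (1−cosθ)·[k]×²:
    [+0.97894 +0.19905 -0.04537]
    [-0.17739 +0.93933 +0.29360]
    [+0.10106 -0.27937 +0.95485]
t = (0.0488, 0.0157, 1.0270) m
M0: Pc = R·M0+t = (-0.03348, +0.13351, +0.98687); u = 598.4·(-0.03348)/0.98687 + 315.9 = 295.5997, v = 607.8·(+0.13351)/0.98687 + 232.0 = 314.2293
M1: Pc = R·M1+t = (+0.17308, +0.09608, +1.00819); u = 598.4·(+0.17308)/1.00819 + 315.9 = 418.6284, v = 607.8·(+0.09608)/1.00819 + 232.0 = 289.9260
M2: Pc = R·M2+t = (+0.13108, -0.10211, +1.06713); u = 598.4·(+0.13108)/1.06713 + 315.9 = 389.4029, v = 607.8·(-0.10211)/1.06713 + 232.0 = 173.8402
M3: Pc = R·M3+t = (-0.07548, -0.06468, +1.04581); u = 598.4·(-0.07548)/1.04581 + 315.9 = 272.7128, v = 607.8·(-0.06468)/1.04581 + 232.0 = 194.4068

c0=(295.60, 314.23) c1=(418.63, 289.93) c2=(389.40, 173.84) c3=(272.71, 194.41)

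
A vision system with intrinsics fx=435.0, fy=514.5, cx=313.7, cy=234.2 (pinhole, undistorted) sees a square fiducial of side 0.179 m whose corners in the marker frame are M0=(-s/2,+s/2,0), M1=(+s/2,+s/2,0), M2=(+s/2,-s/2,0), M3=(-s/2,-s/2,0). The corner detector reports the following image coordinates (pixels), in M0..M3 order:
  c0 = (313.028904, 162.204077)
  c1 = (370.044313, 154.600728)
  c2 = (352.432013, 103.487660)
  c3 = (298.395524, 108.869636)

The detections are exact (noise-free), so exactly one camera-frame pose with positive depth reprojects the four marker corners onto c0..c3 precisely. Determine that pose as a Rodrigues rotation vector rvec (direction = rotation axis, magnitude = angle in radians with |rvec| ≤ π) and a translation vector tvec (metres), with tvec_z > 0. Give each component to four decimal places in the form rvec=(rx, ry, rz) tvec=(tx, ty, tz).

rvec=(-0.5252, -0.2154, -0.2112) tvec=(0.0609, -0.2648, 1.3252)

Intrinsics K: fx=435.0, fy=514.5, cx=313.7, cy=234.2
Marker side s = 0.179 m; corners in marker frame (Z=0):
  M0 = (-0.0895, +0.0895, 0)
  M1 = (+0.0895, +0.0895, 0)
  M2 = (+0.0895, -0.0895, 0)
  M3 = (-0.0895, -0.0895, 0)
Detected image corners:
  c0 = (313.028904, 162.204077) px
  c1 = (370.044313, 154.600728) px
  c2 = (352.432013, 103.487660) px
  c3 = (298.395524, 108.869636) px
Planar DLT: solve 8×8 A·h = b for H (H[2,2]=1):
  H  [+374.42541 -28.45765 +333.69895]
  H  [-10.49103 +244.56736 +131.40267]
  H  [+0.19339 -0.35587 +1.00000]
B = K⁻¹H; ‖b₁‖=0.754592, ‖b₂‖=0.754592; λ = 2/(‖b₁‖+‖b₂‖) = 1.325220, sign → tz>0 ⇒ λ=+1.325220
r₁ = λ·B[:,0] = (+0.95586,-0.14368,+0.25628); r₂ = λ·B[:,1] = (+0.25340,+0.84462,-0.47160)
r₃ = r₁×r₂ = (-0.14870,+0.51573,+0.84375); SVD([r₁ r₂ r₃]) → R = UVᵀ:
  R  [+0.95586 +0.25340 -0.14870]
  R  [-0.14368 +0.84462 +0.51573]
  R  [+0.25628 -0.47160 +0.84375]
t = (+0.06093, -0.26478, +1.32522) m
tr R = 2.644229; θ = arccos((tr R − 1)/2) = 0.605681 rad = 34.703°
axis k = ((R−Rᵀ)₃₂, (R−Rᵀ)₁₃, (R−Rᵀ)₂₁) / (2 sinθ) = (-0.867115, -0.355666, -0.348732)
rvec = θ·k = (-0.525195, -0.215420, -0.211221)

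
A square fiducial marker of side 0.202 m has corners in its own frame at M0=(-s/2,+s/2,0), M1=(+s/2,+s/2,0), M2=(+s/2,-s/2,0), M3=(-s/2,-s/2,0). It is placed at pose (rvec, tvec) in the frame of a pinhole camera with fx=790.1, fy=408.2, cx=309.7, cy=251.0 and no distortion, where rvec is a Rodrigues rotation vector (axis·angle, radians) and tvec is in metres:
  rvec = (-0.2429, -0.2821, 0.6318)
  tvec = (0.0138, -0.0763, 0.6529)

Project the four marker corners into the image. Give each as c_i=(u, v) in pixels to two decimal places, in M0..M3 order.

c0=(153.82, 211.10) c1=(355.03, 291.87) c2=(474.61, 196.60) c3=(298.83, 118.02)

Intrinsics K: fx=790.1, fy=408.2, cx=309.7, cy=251.0
Marker side s = 0.202 m; corners in marker frame (Z=0):
  M0 = (-0.1010, +0.1010, 0)
  M1 = (+0.1010, +0.1010, 0)
  M2 = (+0.1010, -0.1010, 0)
  M3 = (-0.1010, -0.1010, 0)
rvec = (-0.2429, -0.2821, 0.6318), |rvec| = θ = 0.73332 rad = 42.016°
Rodrigues: sinθ=0.66934, 1−cosθ=0.25704; R = I + sinθ·[k]× + (1−cosθ)·[k]×²:
    [+0.77116 -0.54392 -0.33084]
    [+0.60943 +0.78100 +0.13652]
    [+0.18413 -0.30690 +0.93376]
t = (0.0138, -0.0763, 0.6529) m
M0: Pc = R·M0+t = (-0.11902, -0.05897, +0.60331); u = 790.1·(-0.11902)/0.60331 + 309.7 = 153.8244, v = 408.2·(-0.05897)/0.60331 + 251.0 = 211.0994
M1: Pc = R·M1+t = (+0.03675, +0.06413, +0.64050); u = 790.1·(+0.03675)/0.64050 + 309.7 = 355.0346, v = 408.2·(+0.06413)/0.64050 + 251.0 = 291.8731
M2: Pc = R·M2+t = (+0.14662, -0.09363, +0.70249); u = 790.1·(+0.14662)/0.70249 + 309.7 = 474.6086, v = 408.2·(-0.09363)/0.70249 + 251.0 = 196.5952
M3: Pc = R·M3+t = (-0.00915, -0.21673, +0.66530); u = 790.1·(-0.00915)/0.66530 + 309.7 = 298.8326, v = 408.2·(-0.21673)/0.66530 + 251.0 = 118.0215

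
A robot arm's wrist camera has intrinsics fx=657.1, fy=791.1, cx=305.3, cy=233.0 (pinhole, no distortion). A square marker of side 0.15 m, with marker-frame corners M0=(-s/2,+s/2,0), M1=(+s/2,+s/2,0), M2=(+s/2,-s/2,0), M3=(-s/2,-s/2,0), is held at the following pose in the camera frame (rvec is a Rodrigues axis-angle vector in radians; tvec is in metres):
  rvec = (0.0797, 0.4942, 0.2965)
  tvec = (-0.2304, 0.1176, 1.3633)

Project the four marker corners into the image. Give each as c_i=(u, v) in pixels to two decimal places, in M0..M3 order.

Intrinsics K: fx=657.1, fy=791.1, cx=305.3, cy=233.0
Marker side s = 0.15 m; corners in marker frame (Z=0):
  M0 = (-0.0750, +0.0750, 0)
  M1 = (+0.0750, +0.0750, 0)
  M2 = (+0.0750, -0.0750, 0)
  M3 = (-0.0750, -0.0750, 0)
rvec = (0.0797, 0.4942, 0.2965), |rvec| = θ = 0.58181 rad = 33.335°
Rodrigues: sinθ=0.54953, 1−cosθ=0.16453; R = I + sinθ·[k]× + (1−cosθ)·[k]×²:
    [+0.83856 -0.26091 +0.47827]
    [+0.29920 +0.95418 -0.00406]
    [-0.45530 +0.14650 +0.87820]
t = (-0.2304, 0.1176, 1.3633) m
M0: Pc = R·M0+t = (-0.31286, +0.16672, +1.40844); u = 657.1·(-0.31286)/1.40844 + 305.3 = 159.3363, v = 791.1·(+0.16672)/1.40844 + 233.0 = 326.6466
M1: Pc = R·M1+t = (-0.18708, +0.21160, +1.34014); u = 657.1·(-0.18708)/1.34014 + 305.3 = 213.5724, v = 791.1·(+0.21160)/1.34014 + 233.0 = 357.9120
M2: Pc = R·M2+t = (-0.14794, +0.06848, +1.31816); u = 657.1·(-0.14794)/1.31816 + 305.3 = 231.5525, v = 791.1·(+0.06848)/1.31816 + 233.0 = 274.0961
M3: Pc = R·M3+t = (-0.27372, +0.02360, +1.38646); u = 657.1·(-0.27372)/1.38646 + 305.3 = 175.5711, v = 791.1·(+0.02360)/1.38646 + 233.0 = 246.4639

c0=(159.34, 326.65) c1=(213.57, 357.91) c2=(231.55, 274.10) c3=(175.57, 246.46)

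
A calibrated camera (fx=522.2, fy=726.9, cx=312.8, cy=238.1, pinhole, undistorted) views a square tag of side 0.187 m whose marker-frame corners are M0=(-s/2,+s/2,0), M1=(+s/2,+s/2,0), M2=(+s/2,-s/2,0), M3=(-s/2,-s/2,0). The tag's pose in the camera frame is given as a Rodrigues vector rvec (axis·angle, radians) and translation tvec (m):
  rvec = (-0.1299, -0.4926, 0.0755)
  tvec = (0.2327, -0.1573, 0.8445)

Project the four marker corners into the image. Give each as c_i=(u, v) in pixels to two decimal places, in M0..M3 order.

Intrinsics K: fx=522.2, fy=726.9, cx=312.8, cy=238.1
Marker side s = 0.187 m; corners in marker frame (Z=0):
  M0 = (-0.0935, +0.0935, 0)
  M1 = (+0.0935, +0.0935, 0)
  M2 = (+0.0935, -0.0935, 0)
  M3 = (-0.0935, -0.0935, 0)
rvec = (-0.1299, -0.4926, 0.0755), |rvec| = θ = 0.51500 rad = 29.508°
Rodrigues: sinθ=0.49254, 1−cosθ=0.12971; R = I + sinθ·[k]× + (1−cosθ)·[k]×²:
    [+0.87854 -0.04091 -0.47591]
    [+0.10350 +0.98896 +0.10605]
    [+0.46632 -0.14242 +0.87308]
t = (0.2327, -0.1573, 0.8445) m
M0: Pc = R·M0+t = (+0.14673, -0.07451, +0.78758); u = 522.2·(+0.14673)/0.78758 + 312.8 = 410.0886, v = 726.9·(-0.07451)/0.78758 + 238.1 = 169.3315
M1: Pc = R·M1+t = (+0.31102, -0.05515, +0.87478); u = 522.2·(+0.31102)/0.87478 + 312.8 = 498.4616, v = 726.9·(-0.05515)/0.87478 + 238.1 = 192.2691
M2: Pc = R·M2+t = (+0.31867, -0.24009, +0.90142); u = 522.2·(+0.31867)/0.90142 + 312.8 = 497.4083, v = 726.9·(-0.24009)/0.90142 + 238.1 = 44.4917
M3: Pc = R·M3+t = (+0.15438, -0.25945, +0.81422); u = 522.2·(+0.15438)/0.81422 + 312.8 = 411.8131, v = 726.9·(-0.25945)/0.81422 + 238.1 = 6.4777

c0=(410.09, 169.33) c1=(498.46, 192.27) c2=(497.41, 44.49) c3=(411.81, 6.48)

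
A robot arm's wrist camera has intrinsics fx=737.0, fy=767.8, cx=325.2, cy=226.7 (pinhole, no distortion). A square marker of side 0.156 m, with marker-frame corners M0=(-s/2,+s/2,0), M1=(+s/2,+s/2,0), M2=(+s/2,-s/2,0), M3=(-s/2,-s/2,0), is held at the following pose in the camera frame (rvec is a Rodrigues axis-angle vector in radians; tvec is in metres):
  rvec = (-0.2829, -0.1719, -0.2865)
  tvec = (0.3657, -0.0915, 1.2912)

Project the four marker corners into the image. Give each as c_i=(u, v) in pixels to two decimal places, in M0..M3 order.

Intrinsics K: fx=737.0, fy=767.8, cx=325.2, cy=226.7
Marker side s = 0.156 m; corners in marker frame (Z=0):
  M0 = (-0.0780, +0.0780, 0)
  M1 = (+0.0780, +0.0780, 0)
  M2 = (+0.0780, -0.0780, 0)
  M3 = (-0.0780, -0.0780, 0)
rvec = (-0.2829, -0.1719, -0.2865), |rvec| = θ = 0.43779 rad = 25.084°
Rodrigues: sinθ=0.42394, 1−cosθ=0.09431; R = I + sinθ·[k]× + (1−cosθ)·[k]×²:
    [+0.94507 +0.30136 -0.12658]
    [-0.25351 +0.92023 +0.29818]
    [+0.20634 -0.24972 +0.94608]
t = (0.3657, -0.0915, 1.2912) m
M0: Pc = R·M0+t = (+0.31549, +0.00005, +1.25563); u = 737.0·(+0.31549)/1.25563 + 325.2 = 510.3798, v = 767.8·(+0.00005)/1.25563 + 226.7 = 226.7314
M1: Pc = R·M1+t = (+0.46292, -0.03950, +1.28782); u = 737.0·(+0.46292)/1.28782 + 325.2 = 590.1239, v = 767.8·(-0.03950)/1.28782 + 226.7 = 203.1526
M2: Pc = R·M2+t = (+0.41591, -0.18305, +1.32677); u = 737.0·(+0.41591)/1.32677 + 325.2 = 556.2305, v = 767.8·(-0.18305)/1.32677 + 226.7 = 120.7686
M3: Pc = R·M3+t = (+0.26848, -0.14350, +1.29458); u = 737.0·(+0.26848)/1.29458 + 325.2 = 478.0433, v = 767.8·(-0.14350)/1.29458 + 226.7 = 141.5894

c0=(510.38, 226.73) c1=(590.12, 203.15) c2=(556.23, 120.77) c3=(478.04, 141.59)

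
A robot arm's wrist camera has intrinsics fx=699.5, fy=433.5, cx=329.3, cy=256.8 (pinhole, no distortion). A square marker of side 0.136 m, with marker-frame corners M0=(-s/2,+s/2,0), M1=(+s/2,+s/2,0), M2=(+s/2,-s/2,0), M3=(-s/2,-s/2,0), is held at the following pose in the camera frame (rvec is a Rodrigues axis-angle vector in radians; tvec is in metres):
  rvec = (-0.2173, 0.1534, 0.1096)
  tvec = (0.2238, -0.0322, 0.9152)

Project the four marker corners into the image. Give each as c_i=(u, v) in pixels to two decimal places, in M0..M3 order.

Intrinsics K: fx=699.5, fy=433.5, cx=329.3, cy=256.8
Marker side s = 0.136 m; corners in marker frame (Z=0):
  M0 = (-0.0680, +0.0680, 0)
  M1 = (+0.0680, +0.0680, 0)
  M2 = (+0.0680, -0.0680, 0)
  M3 = (-0.0680, -0.0680, 0)
rvec = (-0.2173, 0.1534, 0.1096), |rvec| = θ = 0.28769 rad = 16.483°
Rodrigues: sinθ=0.28373, 1−cosθ=0.04110; R = I + sinθ·[k]× + (1−cosθ)·[k]×²:
    [+0.98235 -0.12465 +0.13947]
    [+0.09154 +0.97059 +0.22266]
    [-0.16312 -0.20597 +0.96487]
t = (0.2238, -0.0322, 0.9152) m
M0: Pc = R·M0+t = (+0.14852, +0.02758, +0.91229); u = 699.5·(+0.14852)/0.91229 + 329.3 = 443.1816, v = 433.5·(+0.02758)/0.91229 + 256.8 = 269.9031
M1: Pc = R·M1+t = (+0.28212, +0.04002, +0.89010); u = 699.5·(+0.28212)/0.89010 + 329.3 = 551.0112, v = 433.5·(+0.04002)/0.89010 + 256.8 = 276.2930
M2: Pc = R·M2+t = (+0.29908, -0.09198, +0.91811); u = 699.5·(+0.29908)/0.91811 + 329.3 = 557.1623, v = 433.5·(-0.09198)/0.91811 + 256.8 = 213.3727
M3: Pc = R·M3+t = (+0.16548, -0.10442, +0.94030); u = 699.5·(+0.16548)/0.94030 + 329.3 = 452.3999, v = 433.5·(-0.10442)/0.94030 + 256.8 = 208.6576

c0=(443.18, 269.90) c1=(551.01, 276.29) c2=(557.16, 213.37) c3=(452.40, 208.66)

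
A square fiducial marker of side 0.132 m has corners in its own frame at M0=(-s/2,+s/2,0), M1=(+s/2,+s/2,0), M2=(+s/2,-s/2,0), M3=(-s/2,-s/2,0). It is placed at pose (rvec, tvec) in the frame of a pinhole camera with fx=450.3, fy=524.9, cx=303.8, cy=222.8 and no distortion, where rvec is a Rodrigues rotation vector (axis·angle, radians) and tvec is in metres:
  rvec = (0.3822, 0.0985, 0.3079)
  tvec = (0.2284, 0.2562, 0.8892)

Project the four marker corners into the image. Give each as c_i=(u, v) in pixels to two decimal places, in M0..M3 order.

Intrinsics K: fx=450.3, fy=524.9, cx=303.8, cy=222.8
Marker side s = 0.132 m; corners in marker frame (Z=0):
  M0 = (-0.0660, +0.0660, 0)
  M1 = (+0.0660, +0.0660, 0)
  M2 = (+0.0660, -0.0660, 0)
  M3 = (-0.0660, -0.0660, 0)
rvec = (0.3822, 0.0985, 0.3079), |rvec| = θ = 0.50058 rad = 28.681°
Rodrigues: sinθ=0.47994, 1−cosθ=0.12270; R = I + sinθ·[k]× + (1−cosθ)·[k]×²:
    [+0.94883 -0.27677 +0.15206]
    [+0.31363 +0.88205 -0.35159]
    [-0.03682 +0.38129 +0.92372]
t = (0.2284, 0.2562, 0.8892) m
M0: Pc = R·M0+t = (+0.14751, +0.29372, +0.91679); u = 450.3·(+0.14751)/0.91679 + 303.8 = 376.2524, v = 524.9·(+0.29372)/0.91679 + 222.8 = 390.9634
M1: Pc = R·M1+t = (+0.27276, +0.33512, +0.91194); u = 450.3·(+0.27276)/0.91194 + 303.8 = 438.4829, v = 524.9·(+0.33512)/0.91194 + 222.8 = 415.6889
M2: Pc = R·M2+t = (+0.30929, +0.21868, +0.86161); u = 450.3·(+0.30929)/0.86161 + 303.8 = 465.4437, v = 524.9·(+0.21868)/0.86161 + 222.8 = 356.0250
M3: Pc = R·M3+t = (+0.18404, +0.17728, +0.86646); u = 450.3·(+0.18404)/0.86646 + 303.8 = 399.4472, v = 524.9·(+0.17728)/0.86646 + 222.8 = 330.1980

c0=(376.25, 390.96) c1=(438.48, 415.69) c2=(465.44, 356.03) c3=(399.45, 330.20)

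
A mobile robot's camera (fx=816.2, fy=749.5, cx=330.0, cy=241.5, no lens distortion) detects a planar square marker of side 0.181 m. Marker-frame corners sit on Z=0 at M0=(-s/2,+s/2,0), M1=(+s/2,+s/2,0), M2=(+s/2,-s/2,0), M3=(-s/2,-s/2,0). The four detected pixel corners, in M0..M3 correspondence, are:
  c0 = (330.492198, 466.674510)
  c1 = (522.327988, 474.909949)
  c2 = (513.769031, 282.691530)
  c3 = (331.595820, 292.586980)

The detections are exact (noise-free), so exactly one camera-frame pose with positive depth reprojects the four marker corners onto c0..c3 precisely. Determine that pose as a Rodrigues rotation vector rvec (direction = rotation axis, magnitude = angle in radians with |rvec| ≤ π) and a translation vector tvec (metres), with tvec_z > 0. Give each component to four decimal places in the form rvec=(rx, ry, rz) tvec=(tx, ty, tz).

Intrinsics K: fx=816.2, fy=749.5, cx=330.0, cy=241.5
Marker side s = 0.181 m; corners in marker frame (Z=0):
  M0 = (-0.0905, +0.0905, 0)
  M1 = (+0.0905, +0.0905, 0)
  M2 = (+0.0905, -0.0905, 0)
  M3 = (-0.0905, -0.0905, 0)
Detected image corners:
  c0 = (330.492198, 466.674510) px
  c1 = (522.327988, 474.909949) px
  c2 = (513.769031, 282.691530) px
  c3 = (331.595820, 292.586980) px
Planar DLT: solve 8×8 A·h = b for H (H[2,2]=1):
  H  [+799.78832 -97.28610 +419.86138]
  H  [-213.70389 +905.29866 +376.96100]
  H  [-0.54817 -0.27454 +1.00000]
B = K⁻¹H; ‖b₁‖=1.325111, ‖b₂‖=1.325111; λ = 2/(‖b₁‖+‖b₂‖) = 0.754654, sign → tz>0 ⇒ λ=+0.754654
r₁ = λ·B[:,0] = (+0.90673,-0.08188,-0.41368); r₂ = λ·B[:,1] = (-0.00618,+0.97828,-0.20719)
r₃ = r₁×r₂ = (+0.42166,+0.19042,+0.88654); SVD([r₁ r₂ r₃]) → R = UVᵀ:
  R  [+0.90673 -0.00618 +0.42166]
  R  [-0.08188 +0.97828 +0.19042]
  R  [-0.41368 -0.20719 +0.88654]
t = (+0.08309, +0.13639, +0.75465) m
tr R = 2.771552; θ = arccos((tr R − 1)/2) = 0.482633 rad = 27.653°
axis k = ((R−Rᵀ)₃₂, (R−Rᵀ)₁₃, (R−Rᵀ)₂₁) / (2 sinθ) = (-0.428350, +0.899925, -0.081552)
rvec = θ·k = (-0.206736, +0.434333, -0.039359)

rvec=(-0.2067, 0.4343, -0.0394) tvec=(0.0831, 0.1364, 0.7547)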